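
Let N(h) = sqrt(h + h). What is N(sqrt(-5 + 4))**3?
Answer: 2*sqrt(2)*I**(3/2) ≈ -2.0 + 2.0*I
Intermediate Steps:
N(h) = sqrt(2)*sqrt(h) (N(h) = sqrt(2*h) = sqrt(2)*sqrt(h))
N(sqrt(-5 + 4))**3 = (sqrt(2)*sqrt(sqrt(-5 + 4)))**3 = (sqrt(2)*sqrt(sqrt(-1)))**3 = (sqrt(2)*sqrt(I))**3 = 2*sqrt(2)*I**(3/2)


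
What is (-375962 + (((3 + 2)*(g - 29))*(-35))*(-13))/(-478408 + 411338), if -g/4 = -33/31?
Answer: 13399747/2079170 ≈ 6.4448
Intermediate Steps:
g = 132/31 (g = -(-132)/31 = -4*(-33/31) = 132/31 ≈ 4.2581)
(-375962 + (((3 + 2)*(g - 29))*(-35))*(-13))/(-478408 + 411338) = (-375962 + (((3 + 2)*(132/31 - 29))*(-35))*(-13))/(-478408 + 411338) = (-375962 + ((5*(-767/31))*(-35))*(-13))/(-67070) = (-375962 - 3835/31*(-35)*(-13))*(-1/67070) = (-375962 + (134225/31)*(-13))*(-1/67070) = (-375962 - 1744925/31)*(-1/67070) = -13399747/31*(-1/67070) = 13399747/2079170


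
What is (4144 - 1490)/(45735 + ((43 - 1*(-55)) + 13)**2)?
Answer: 1327/29028 ≈ 0.045714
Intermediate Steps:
(4144 - 1490)/(45735 + ((43 - 1*(-55)) + 13)**2) = 2654/(45735 + ((43 + 55) + 13)**2) = 2654/(45735 + (98 + 13)**2) = 2654/(45735 + 111**2) = 2654/(45735 + 12321) = 2654/58056 = 2654*(1/58056) = 1327/29028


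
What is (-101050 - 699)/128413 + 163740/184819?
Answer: 2221196189/23733162247 ≈ 0.093590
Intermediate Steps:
(-101050 - 699)/128413 + 163740/184819 = -101749*1/128413 + 163740*(1/184819) = -101749/128413 + 163740/184819 = 2221196189/23733162247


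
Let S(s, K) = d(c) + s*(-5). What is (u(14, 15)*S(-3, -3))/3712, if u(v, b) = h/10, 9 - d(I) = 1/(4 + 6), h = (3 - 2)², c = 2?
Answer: 239/371200 ≈ 0.00064386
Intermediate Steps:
h = 1 (h = 1² = 1)
d(I) = 89/10 (d(I) = 9 - 1/(4 + 6) = 9 - 1/10 = 9 - 1*⅒ = 9 - ⅒ = 89/10)
S(s, K) = 89/10 - 5*s (S(s, K) = 89/10 + s*(-5) = 89/10 - 5*s)
u(v, b) = ⅒ (u(v, b) = 1/10 = 1*(⅒) = ⅒)
(u(14, 15)*S(-3, -3))/3712 = ((89/10 - 5*(-3))/10)/3712 = ((89/10 + 15)/10)*(1/3712) = ((⅒)*(239/10))*(1/3712) = (239/100)*(1/3712) = 239/371200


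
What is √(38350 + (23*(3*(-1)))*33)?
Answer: √36073 ≈ 189.93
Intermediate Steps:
√(38350 + (23*(3*(-1)))*33) = √(38350 + (23*(-3))*33) = √(38350 - 69*33) = √(38350 - 2277) = √36073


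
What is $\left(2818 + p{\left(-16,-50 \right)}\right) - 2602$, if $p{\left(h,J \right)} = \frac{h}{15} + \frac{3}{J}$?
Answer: $\frac{32231}{150} \approx 214.87$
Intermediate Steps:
$p{\left(h,J \right)} = \frac{3}{J} + \frac{h}{15}$ ($p{\left(h,J \right)} = h \frac{1}{15} + \frac{3}{J} = \frac{h}{15} + \frac{3}{J} = \frac{3}{J} + \frac{h}{15}$)
$\left(2818 + p{\left(-16,-50 \right)}\right) - 2602 = \left(2818 + \left(\frac{3}{-50} + \frac{1}{15} \left(-16\right)\right)\right) - 2602 = \left(2818 + \left(3 \left(- \frac{1}{50}\right) - \frac{16}{15}\right)\right) - 2602 = \left(2818 - \frac{169}{150}\right) - 2602 = \frac{422531}{150} - 2602 = \frac{32231}{150}$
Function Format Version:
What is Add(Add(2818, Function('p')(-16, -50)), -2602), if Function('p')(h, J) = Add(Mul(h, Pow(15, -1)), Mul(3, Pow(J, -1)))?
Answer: Rational(32231, 150) ≈ 214.87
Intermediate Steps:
Function('p')(h, J) = Add(Mul(3, Pow(J, -1)), Mul(Rational(1, 15), h)) (Function('p')(h, J) = Add(Mul(h, Rational(1, 15)), Mul(3, Pow(J, -1))) = Add(Mul(Rational(1, 15), h), Mul(3, Pow(J, -1))) = Add(Mul(3, Pow(J, -1)), Mul(Rational(1, 15), h)))
Add(Add(2818, Function('p')(-16, -50)), -2602) = Add(Add(2818, Add(Mul(3, Pow(-50, -1)), Mul(Rational(1, 15), -16))), -2602) = Add(Add(2818, Add(Mul(3, Rational(-1, 50)), Rational(-16, 15))), -2602) = Add(Add(2818, Add(Rational(-3, 50), Rational(-16, 15))), -2602) = Add(Add(2818, Rational(-169, 150)), -2602) = Add(Rational(422531, 150), -2602) = Rational(32231, 150)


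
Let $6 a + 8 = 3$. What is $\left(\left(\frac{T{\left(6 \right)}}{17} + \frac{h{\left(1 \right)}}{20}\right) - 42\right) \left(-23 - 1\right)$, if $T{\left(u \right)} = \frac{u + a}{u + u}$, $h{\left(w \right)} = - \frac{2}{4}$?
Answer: $\frac{257038}{255} \approx 1008.0$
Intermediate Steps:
$a = - \frac{5}{6}$ ($a = - \frac{4}{3} + \frac{1}{6} \cdot 3 = - \frac{4}{3} + \frac{1}{2} = - \frac{5}{6} \approx -0.83333$)
$h{\left(w \right)} = - \frac{1}{2}$ ($h{\left(w \right)} = \left(-2\right) \frac{1}{4} = - \frac{1}{2}$)
$T{\left(u \right)} = \frac{- \frac{5}{6} + u}{2 u}$ ($T{\left(u \right)} = \frac{u - \frac{5}{6}}{u + u} = \frac{- \frac{5}{6} + u}{2 u}$)
$\left(\left(\frac{T{\left(6 \right)}}{17} + \frac{h{\left(1 \right)}}{20}\right) - 42\right) \left(-23 - 1\right) = \left(\left(\frac{\frac{1}{12} \cdot \frac{1}{6} \left(-5 + 6 \cdot 6\right)}{17} - \frac{1}{2 \cdot 20}\right) - 42\right) \left(-23 - 1\right) = \left(\left(\frac{1}{12} \cdot \frac{1}{6} \left(-5 + 36\right) \frac{1}{17} - \frac{1}{40}\right) - 42\right) \left(-24\right) = \left(\left(\frac{1}{12} \cdot \frac{1}{6} \cdot 31 \cdot \frac{1}{17} - \frac{1}{40}\right) - 42\right) \left(-24\right) = \left(\left(\frac{31}{72} \cdot \frac{1}{17} - \frac{1}{40}\right) - 42\right) \left(-24\right) = \left(\left(\frac{31}{1224} - \frac{1}{40}\right) - 42\right) \left(-24\right) = \left(\frac{1}{3060} - 42\right) \left(-24\right) = \left(- \frac{128519}{3060}\right) \left(-24\right) = \frac{257038}{255}$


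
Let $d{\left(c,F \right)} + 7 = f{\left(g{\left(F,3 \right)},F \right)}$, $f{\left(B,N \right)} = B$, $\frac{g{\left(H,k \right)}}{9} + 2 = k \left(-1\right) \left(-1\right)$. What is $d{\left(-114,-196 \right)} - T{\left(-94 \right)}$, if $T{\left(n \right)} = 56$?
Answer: $-54$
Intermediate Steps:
$g{\left(H,k \right)} = -18 + 9 k$ ($g{\left(H,k \right)} = -18 + 9 k \left(-1\right) \left(-1\right) = -18 + 9 - k \left(-1\right) = -18 + 9 k$)
$d{\left(c,F \right)} = 2$ ($d{\left(c,F \right)} = -7 + \left(-18 + 9 \cdot 3\right) = -7 + \left(-18 + 27\right) = -7 + 9 = 2$)
$d{\left(-114,-196 \right)} - T{\left(-94 \right)} = 2 - 56 = -54$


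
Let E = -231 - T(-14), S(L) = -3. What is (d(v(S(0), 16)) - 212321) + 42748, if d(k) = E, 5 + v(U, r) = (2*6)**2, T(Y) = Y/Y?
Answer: -169805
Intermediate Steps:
T(Y) = 1
E = -232 (E = -231 - 1*1 = -231 - 1 = -232)
v(U, r) = 139 (v(U, r) = -5 + (2*6)**2 = -5 + 12**2 = -5 + 144 = 139)
d(k) = -232
(d(v(S(0), 16)) - 212321) + 42748 = (-232 - 212321) + 42748 = -212553 + 42748 = -169805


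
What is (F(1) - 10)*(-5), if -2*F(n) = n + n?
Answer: 55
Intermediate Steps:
F(n) = -n (F(n) = -(n + n)/2 = -n)
(F(1) - 10)*(-5) = (-1*1 - 10)*(-5) = (-1 - 10)*(-5) = -11*(-5) = 55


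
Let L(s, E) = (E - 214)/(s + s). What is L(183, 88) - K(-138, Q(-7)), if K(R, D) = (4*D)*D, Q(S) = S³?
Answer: -28706377/61 ≈ -4.7060e+5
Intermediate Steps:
L(s, E) = (-214 + E)/(2*s) (L(s, E) = (-214 + E)/((2*s)) = (-214 + E)*(1/(2*s)) = (-214 + E)/(2*s))
K(R, D) = 4*D²
L(183, 88) - K(-138, Q(-7)) = (½)*(-214 + 88)/183 - 4*((-7)³)² = (½)*(1/183)*(-126) - 4*(-343)² = -21/61 - 4*117649 = -21/61 - 1*470596 = -21/61 - 470596 = -28706377/61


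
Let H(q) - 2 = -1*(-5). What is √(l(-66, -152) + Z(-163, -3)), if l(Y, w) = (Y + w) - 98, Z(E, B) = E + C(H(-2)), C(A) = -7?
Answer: 9*I*√6 ≈ 22.045*I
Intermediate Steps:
H(q) = 7 (H(q) = 2 - 1*(-5) = 2 + 5 = 7)
Z(E, B) = -7 + E (Z(E, B) = E - 7 = -7 + E)
l(Y, w) = -98 + Y + w
√(l(-66, -152) + Z(-163, -3)) = √((-98 - 66 - 152) + (-7 - 163)) = √(-316 - 170) = √(-486) = 9*I*√6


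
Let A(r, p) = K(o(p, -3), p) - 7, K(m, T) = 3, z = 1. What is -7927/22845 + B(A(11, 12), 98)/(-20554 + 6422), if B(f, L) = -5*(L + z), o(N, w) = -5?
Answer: -100716089/322845540 ≈ -0.31196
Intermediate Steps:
A(r, p) = -4 (A(r, p) = 3 - 7 = -4)
B(f, L) = -5 - 5*L (B(f, L) = -5*(L + 1) = -5*(1 + L) = -5 - 5*L)
-7927/22845 + B(A(11, 12), 98)/(-20554 + 6422) = -7927/22845 + (-5 - 5*98)/(-20554 + 6422) = -7927*1/22845 + (-5 - 490)/(-14132) = -7927/22845 - 495*(-1/14132) = -7927/22845 + 495/14132 = -100716089/322845540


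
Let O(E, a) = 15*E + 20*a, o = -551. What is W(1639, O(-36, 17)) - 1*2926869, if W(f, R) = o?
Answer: -2927420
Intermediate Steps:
W(f, R) = -551
W(1639, O(-36, 17)) - 1*2926869 = -551 - 1*2926869 = -551 - 2926869 = -2927420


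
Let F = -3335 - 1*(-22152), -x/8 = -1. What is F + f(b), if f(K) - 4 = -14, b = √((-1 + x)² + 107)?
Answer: 18807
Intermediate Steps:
x = 8 (x = -8*(-1) = 8)
b = 2*√39 (b = √((-1 + 8)² + 107) = √(7² + 107) = √(49 + 107) = √156 = 2*√39 ≈ 12.490)
F = 18817 (F = -3335 + 22152 = 18817)
f(K) = -10 (f(K) = 4 - 14 = -10)
F + f(b) = 18817 - 10 = 18807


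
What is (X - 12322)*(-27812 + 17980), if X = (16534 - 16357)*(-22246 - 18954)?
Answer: 71820026704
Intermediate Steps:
X = -7292400 (X = 177*(-41200) = -7292400)
(X - 12322)*(-27812 + 17980) = (-7292400 - 12322)*(-27812 + 17980) = -7304722*(-9832) = 71820026704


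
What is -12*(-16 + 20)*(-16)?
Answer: 768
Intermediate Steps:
-12*(-16 + 20)*(-16) = -12*4*(-16) = -48*(-16) = 768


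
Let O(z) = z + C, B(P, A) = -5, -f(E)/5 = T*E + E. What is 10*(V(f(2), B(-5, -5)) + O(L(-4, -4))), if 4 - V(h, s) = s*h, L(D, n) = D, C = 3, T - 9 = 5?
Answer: -7470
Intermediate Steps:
T = 14 (T = 9 + 5 = 14)
f(E) = -75*E (f(E) = -5*(14*E + E) = -75*E)
V(h, s) = 4 - h*s (V(h, s) = 4 - s*h = 4 - h*s)
O(z) = 3 + z (O(z) = z + 3 = 3 + z)
10*(V(f(2), B(-5, -5)) + O(L(-4, -4))) = 10*((4 - 1*(-75*2)*(-5)) + (3 - 4)) = 10*((4 - 1*(-150)*(-5)) - 1) = 10*((4 - 750) - 1) = 10*(-746 - 1) = 10*(-747) = -7470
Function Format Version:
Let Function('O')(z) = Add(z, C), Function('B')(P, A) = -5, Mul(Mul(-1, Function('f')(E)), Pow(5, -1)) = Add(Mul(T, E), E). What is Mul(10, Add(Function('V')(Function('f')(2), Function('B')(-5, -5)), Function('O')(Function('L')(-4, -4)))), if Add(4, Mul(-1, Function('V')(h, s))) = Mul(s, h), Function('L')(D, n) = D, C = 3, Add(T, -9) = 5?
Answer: -7470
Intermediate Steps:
T = 14 (T = Add(9, 5) = 14)
Function('f')(E) = Mul(-75, E) (Function('f')(E) = Mul(-5, Add(Mul(14, E), E)) = Mul(-5, Mul(15, E)) = Mul(-75, E))
Function('V')(h, s) = Add(4, Mul(-1, h, s)) (Function('V')(h, s) = Add(4, Mul(-1, Mul(s, h))) = Add(4, Mul(-1, Mul(h, s))) = Add(4, Mul(-1, h, s)))
Function('O')(z) = Add(3, z) (Function('O')(z) = Add(z, 3) = Add(3, z))
Mul(10, Add(Function('V')(Function('f')(2), Function('B')(-5, -5)), Function('O')(Function('L')(-4, -4)))) = Mul(10, Add(Add(4, Mul(-1, Mul(-75, 2), -5)), Add(3, -4))) = Mul(10, Add(Add(4, Mul(-1, -150, -5)), -1)) = Mul(10, Add(Add(4, -750), -1)) = Mul(10, Add(-746, -1)) = Mul(10, -747) = -7470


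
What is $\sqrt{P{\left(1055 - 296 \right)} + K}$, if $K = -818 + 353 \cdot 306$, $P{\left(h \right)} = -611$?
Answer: $\sqrt{106589} \approx 326.48$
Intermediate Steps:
$K = 107200$ ($K = -818 + 108018 = 107200$)
$\sqrt{P{\left(1055 - 296 \right)} + K} = \sqrt{-611 + 107200} = \sqrt{106589}$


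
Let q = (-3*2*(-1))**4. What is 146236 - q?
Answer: 144940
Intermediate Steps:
q = 1296 (q = (-6*(-1))**4 = 6**4 = 1296)
146236 - q = 146236 - 1*1296 = 146236 - 1296 = 144940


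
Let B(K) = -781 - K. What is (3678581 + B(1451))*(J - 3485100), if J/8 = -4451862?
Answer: -143745231194604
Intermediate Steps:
J = -35614896 (J = 8*(-4451862) = -35614896)
(3678581 + B(1451))*(J - 3485100) = (3678581 + (-781 - 1*1451))*(-35614896 - 3485100) = (3678581 + (-781 - 1451))*(-39099996) = (3678581 - 2232)*(-39099996) = 3676349*(-39099996) = -143745231194604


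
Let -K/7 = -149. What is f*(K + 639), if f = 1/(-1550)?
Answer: -841/775 ≈ -1.0852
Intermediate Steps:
K = 1043 (K = -7*(-149) = 1043)
f = -1/1550 ≈ -0.00064516
f*(K + 639) = -(1043 + 639)/1550 = -1/1550*1682 = -841/775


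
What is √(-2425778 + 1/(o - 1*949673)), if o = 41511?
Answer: I*√2000680341136401994/908162 ≈ 1557.5*I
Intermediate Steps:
√(-2425778 + 1/(o - 1*949673)) = √(-2425778 + 1/(41511 - 1*949673)) = √(-2425778 + 1/(41511 - 949673)) = √(-2425778 + 1/(-908162)) = √(-2425778 - 1/908162) = √(-2202999400037/908162) = I*√2000680341136401994/908162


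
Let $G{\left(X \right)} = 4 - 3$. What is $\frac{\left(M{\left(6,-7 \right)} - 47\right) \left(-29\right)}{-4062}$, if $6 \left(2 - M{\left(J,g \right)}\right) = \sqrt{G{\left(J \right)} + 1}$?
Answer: $- \frac{435}{1354} - \frac{29 \sqrt{2}}{24372} \approx -0.32295$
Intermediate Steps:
$G{\left(X \right)} = 1$ ($G{\left(X \right)} = 4 - 3 = 1$)
$M{\left(J,g \right)} = 2 - \frac{\sqrt{2}}{6}$ ($M{\left(J,g \right)} = 2 - \frac{\sqrt{1 + 1}}{6} = 2 - \frac{\sqrt{2}}{6}$)
$\frac{\left(M{\left(6,-7 \right)} - 47\right) \left(-29\right)}{-4062} = \frac{\left(\left(2 - \frac{\sqrt{2}}{6}\right) - 47\right) \left(-29\right)}{-4062} = \left(-45 - \frac{\sqrt{2}}{6}\right) \left(-29\right) \left(- \frac{1}{4062}\right) = \left(1305 + \frac{29 \sqrt{2}}{6}\right) \left(- \frac{1}{4062}\right) = - \frac{435}{1354} - \frac{29 \sqrt{2}}{24372}$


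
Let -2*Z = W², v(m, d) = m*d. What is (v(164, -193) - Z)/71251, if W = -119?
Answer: -49143/142502 ≈ -0.34486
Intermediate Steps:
v(m, d) = d*m
Z = -14161/2 (Z = -½*(-119)² = -½*14161 = -14161/2 ≈ -7080.5)
(v(164, -193) - Z)/71251 = (-193*164 - 1*(-14161/2))/71251 = (-31652 + 14161/2)*(1/71251) = -49143/2*1/71251 = -49143/142502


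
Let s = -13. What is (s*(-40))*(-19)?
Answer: -9880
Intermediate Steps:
(s*(-40))*(-19) = -13*(-40)*(-19) = 520*(-19) = -9880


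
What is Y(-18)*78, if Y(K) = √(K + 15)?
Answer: 78*I*√3 ≈ 135.1*I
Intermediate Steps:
Y(K) = √(15 + K)
Y(-18)*78 = √(15 - 18)*78 = √(-3)*78 = (I*√3)*78 = 78*I*√3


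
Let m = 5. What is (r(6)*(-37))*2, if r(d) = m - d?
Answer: 74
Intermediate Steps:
r(d) = 5 - d
(r(6)*(-37))*2 = ((5 - 1*6)*(-37))*2 = ((5 - 6)*(-37))*2 = -1*(-37)*2 = 37*2 = 74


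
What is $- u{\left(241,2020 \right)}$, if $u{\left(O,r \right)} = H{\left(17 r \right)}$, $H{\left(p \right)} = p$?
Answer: $-34340$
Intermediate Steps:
$u{\left(O,r \right)} = 17 r$
$- u{\left(241,2020 \right)} = - 17 \cdot 2020 = \left(-1\right) 34340 = -34340$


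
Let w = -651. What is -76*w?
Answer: 49476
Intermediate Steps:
-76*w = -76*(-651) = 49476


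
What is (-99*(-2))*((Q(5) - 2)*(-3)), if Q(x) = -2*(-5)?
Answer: -4752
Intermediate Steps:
Q(x) = 10
(-99*(-2))*((Q(5) - 2)*(-3)) = (-99*(-2))*((10 - 2)*(-3)) = 198*(8*(-3)) = 198*(-24) = -4752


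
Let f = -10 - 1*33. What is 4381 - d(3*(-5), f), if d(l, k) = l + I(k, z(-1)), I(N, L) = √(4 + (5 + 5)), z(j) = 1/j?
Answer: 4396 - √14 ≈ 4392.3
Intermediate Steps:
I(N, L) = √14 (I(N, L) = √(4 + 10) = √14)
f = -43 (f = -10 - 33 = -43)
d(l, k) = l + √14
4381 - d(3*(-5), f) = 4381 - (3*(-5) + √14) = 4381 - (-15 + √14) = 4381 + (15 - √14) = 4396 - √14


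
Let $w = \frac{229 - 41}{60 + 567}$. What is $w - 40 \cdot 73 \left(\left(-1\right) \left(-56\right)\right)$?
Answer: $- \frac{102526852}{627} \approx -1.6352 \cdot 10^{5}$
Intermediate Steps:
$w = \frac{188}{627}$ ($w = \frac{229 - 41}{627} = \frac{1}{627} \cdot 188 = \frac{188}{627} \approx 0.29984$)
$w - 40 \cdot 73 \left(\left(-1\right) \left(-56\right)\right) = \frac{188}{627} - 40 \cdot 73 \left(\left(-1\right) \left(-56\right)\right) = \frac{188}{627} - 2920 \cdot 56 = \frac{188}{627} - 163520 = - \frac{102526852}{627}$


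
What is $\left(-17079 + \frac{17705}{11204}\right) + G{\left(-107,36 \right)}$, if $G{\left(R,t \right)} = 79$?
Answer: $- \frac{190450295}{11204} \approx -16998.0$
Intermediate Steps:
$\left(-17079 + \frac{17705}{11204}\right) + G{\left(-107,36 \right)} = \left(-17079 + \frac{17705}{11204}\right) + 79 = - \frac{191335411}{11204} + 79 = - \frac{190450295}{11204}$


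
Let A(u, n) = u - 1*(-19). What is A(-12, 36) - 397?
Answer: -390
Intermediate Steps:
A(u, n) = 19 + u (A(u, n) = u + 19 = 19 + u)
A(-12, 36) - 397 = (19 - 12) - 397 = 7 - 397 = -390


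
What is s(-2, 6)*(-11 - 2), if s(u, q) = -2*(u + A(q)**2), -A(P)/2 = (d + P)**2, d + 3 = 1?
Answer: 26572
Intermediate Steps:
d = -2 (d = -3 + 1 = -2)
A(P) = -2*(-2 + P)**2
s(u, q) = -8*(-2 + q)**4 - 2*u (s(u, q) = -2*(u + (-2*(-2 + q)**2)**2) = -2*(u + 4*(-2 + q)**4) = -8*(-2 + q)**4 - 2*u)
s(-2, 6)*(-11 - 2) = (-8*(-2 + 6)**4 - 2*(-2))*(-11 - 2) = (-8*4**4 + 4)*(-13) = (-8*256 + 4)*(-13) = (-2048 + 4)*(-13) = -2044*(-13) = 26572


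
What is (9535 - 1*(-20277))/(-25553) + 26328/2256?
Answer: 25229313/2401982 ≈ 10.504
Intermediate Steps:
(9535 - 1*(-20277))/(-25553) + 26328/2256 = (9535 + 20277)*(-1/25553) + 26328*(1/2256) = 29812*(-1/25553) + 1097/94 = -29812/25553 + 1097/94 = 25229313/2401982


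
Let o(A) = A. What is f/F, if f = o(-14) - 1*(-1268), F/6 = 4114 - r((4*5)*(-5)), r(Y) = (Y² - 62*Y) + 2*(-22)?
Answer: -209/12042 ≈ -0.017356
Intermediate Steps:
r(Y) = -44 + Y² - 62*Y (r(Y) = (Y² - 62*Y) - 44 = -44 + Y² - 62*Y)
F = -72252 (F = 6*(4114 - (-44 + ((4*5)*(-5))² - 62*4*5*(-5))) = 6*(4114 - (-44 + (20*(-5))² - 1240*(-5))) = 6*(4114 - (-44 + (-100)² - 62*(-100))) = 6*(4114 - (-44 + 10000 + 6200)) = 6*(4114 - 1*16156) = 6*(4114 - 16156) = 6*(-12042) = -72252)
f = 1254 (f = -14 - 1*(-1268) = -14 + 1268 = 1254)
f/F = 1254/(-72252) = 1254*(-1/72252) = -209/12042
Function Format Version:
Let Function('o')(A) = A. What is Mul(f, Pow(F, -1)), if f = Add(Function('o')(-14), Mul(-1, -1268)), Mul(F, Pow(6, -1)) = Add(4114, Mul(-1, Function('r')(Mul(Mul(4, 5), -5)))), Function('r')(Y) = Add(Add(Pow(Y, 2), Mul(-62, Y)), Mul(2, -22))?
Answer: Rational(-209, 12042) ≈ -0.017356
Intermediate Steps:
Function('r')(Y) = Add(-44, Pow(Y, 2), Mul(-62, Y)) (Function('r')(Y) = Add(Add(Pow(Y, 2), Mul(-62, Y)), -44) = Add(-44, Pow(Y, 2), Mul(-62, Y)))
F = -72252 (F = Mul(6, Add(4114, Mul(-1, Add(-44, Pow(Mul(Mul(4, 5), -5), 2), Mul(-62, Mul(Mul(4, 5), -5)))))) = Mul(6, Add(4114, Mul(-1, Add(-44, Pow(Mul(20, -5), 2), Mul(-62, Mul(20, -5)))))) = Mul(6, Add(4114, Mul(-1, Add(-44, Pow(-100, 2), Mul(-62, -100))))) = Mul(6, Add(4114, Mul(-1, Add(-44, 10000, 6200)))) = Mul(6, Add(4114, Mul(-1, 16156))) = Mul(6, Add(4114, -16156)) = Mul(6, -12042) = -72252)
f = 1254 (f = Add(-14, Mul(-1, -1268)) = Add(-14, 1268) = 1254)
Mul(f, Pow(F, -1)) = Mul(1254, Pow(-72252, -1)) = Mul(1254, Rational(-1, 72252)) = Rational(-209, 12042)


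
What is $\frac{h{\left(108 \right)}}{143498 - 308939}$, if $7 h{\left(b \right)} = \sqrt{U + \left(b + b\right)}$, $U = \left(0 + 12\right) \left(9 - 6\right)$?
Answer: $- \frac{2 \sqrt{7}}{386029} \approx -1.3708 \cdot 10^{-5}$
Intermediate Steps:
$U = 36$ ($U = 12 \cdot 3 = 36$)
$h{\left(b \right)} = \frac{\sqrt{36 + 2 b}}{7}$ ($h{\left(b \right)} = \frac{\sqrt{36 + \left(b + b\right)}}{7} = \frac{\sqrt{36 + 2 b}}{7}$)
$\frac{h{\left(108 \right)}}{143498 - 308939} = \frac{\frac{1}{7} \sqrt{36 + 2 \cdot 108}}{143498 - 308939} = \frac{\frac{1}{7} \sqrt{36 + 216}}{143498 - 308939} = \frac{\frac{1}{7} \sqrt{252}}{-165441} = \frac{6 \sqrt{7}}{7} \left(- \frac{1}{165441}\right) = - \frac{2 \sqrt{7}}{386029}$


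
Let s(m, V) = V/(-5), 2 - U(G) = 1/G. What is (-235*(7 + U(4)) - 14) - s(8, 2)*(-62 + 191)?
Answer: -40373/20 ≈ -2018.7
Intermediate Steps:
U(G) = 2 - 1/G
s(m, V) = -V/5 (s(m, V) = V*(-⅕) = -V/5)
(-235*(7 + U(4)) - 14) - s(8, 2)*(-62 + 191) = (-235*(7 + (2 - 1/4)) - 14) - (-⅕*2)*(-62 + 191) = (-235*(7 + (2 - 1*¼)) - 14) - (-2)*129/5 = (-235*(7 + (2 - ¼)) - 14) - 1*(-258/5) = (-235*(7 + 7/4) - 14) + 258/5 = (-235*35/4 - 14) + 258/5 = (-8225/4 - 14) + 258/5 = -8281/4 + 258/5 = -40373/20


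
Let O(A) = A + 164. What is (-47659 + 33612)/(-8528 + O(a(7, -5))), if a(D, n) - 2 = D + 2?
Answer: 14047/8353 ≈ 1.6817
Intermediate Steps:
a(D, n) = 4 + D (a(D, n) = 2 + (D + 2) = 2 + (2 + D) = 4 + D)
O(A) = 164 + A
(-47659 + 33612)/(-8528 + O(a(7, -5))) = (-47659 + 33612)/(-8528 + (164 + (4 + 7))) = -14047/(-8528 + (164 + 11)) = -14047/(-8528 + 175) = -14047/(-8353) = -14047*(-1/8353) = 14047/8353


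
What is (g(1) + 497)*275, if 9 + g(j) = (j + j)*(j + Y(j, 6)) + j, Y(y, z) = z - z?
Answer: 135025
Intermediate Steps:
Y(y, z) = 0
g(j) = -9 + j + 2*j² (g(j) = -9 + ((j + j)*(j + 0) + j) = -9 + ((2*j)*j + j) = -9 + (2*j² + j) = -9 + (j + 2*j²) = -9 + j + 2*j²)
(g(1) + 497)*275 = ((-9 + 1 + 2*1²) + 497)*275 = ((-9 + 1 + 2*1) + 497)*275 = ((-9 + 1 + 2) + 497)*275 = (-6 + 497)*275 = 491*275 = 135025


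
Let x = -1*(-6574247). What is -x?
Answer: -6574247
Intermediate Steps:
x = 6574247
-x = -1*6574247 = -6574247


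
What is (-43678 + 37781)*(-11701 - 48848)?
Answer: 357057453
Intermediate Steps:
(-43678 + 37781)*(-11701 - 48848) = -5897*(-60549) = 357057453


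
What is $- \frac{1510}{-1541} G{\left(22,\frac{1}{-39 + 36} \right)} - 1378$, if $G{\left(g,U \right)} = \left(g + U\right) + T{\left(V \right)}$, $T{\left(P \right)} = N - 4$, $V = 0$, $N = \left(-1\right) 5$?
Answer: $- \frac{6313114}{4623} \approx -1365.6$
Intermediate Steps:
$N = -5$
$T{\left(P \right)} = -9$ ($T{\left(P \right)} = -5 - 4 = -9$)
$G{\left(g,U \right)} = -9 + U + g$ ($G{\left(g,U \right)} = \left(g + U\right) - 9 = \left(U + g\right) - 9 = -9 + U + g$)
$- \frac{1510}{-1541} G{\left(22,\frac{1}{-39 + 36} \right)} - 1378 = - \frac{1510}{-1541} \left(-9 + \frac{1}{-39 + 36} + 22\right) - 1378 = \left(-1510\right) \left(- \frac{1}{1541}\right) \left(-9 + \frac{1}{-3} + 22\right) - 1378 = \frac{1510 \left(-9 - \frac{1}{3} + 22\right)}{1541} - 1378 = \frac{1510}{1541} \cdot \frac{38}{3} - 1378 = \frac{57380}{4623} - 1378 = - \frac{6313114}{4623}$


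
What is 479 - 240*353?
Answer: -84241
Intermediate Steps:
479 - 240*353 = 479 - 84720 = -84241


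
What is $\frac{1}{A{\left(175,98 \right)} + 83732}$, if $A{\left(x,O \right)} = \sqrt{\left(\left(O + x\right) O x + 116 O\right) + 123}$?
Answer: $\frac{83732}{7006354383} - \frac{\sqrt{4693441}}{7006354383} \approx 1.1642 \cdot 10^{-5}$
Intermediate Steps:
$A{\left(x,O \right)} = \sqrt{123 + 116 O + O x \left(O + x\right)}$ ($A{\left(x,O \right)} = \sqrt{\left(O \left(O + x\right) x + 116 O\right) + 123} = \sqrt{\left(O x \left(O + x\right) + 116 O\right) + 123} = \sqrt{\left(116 O + O x \left(O + x\right)\right) + 123} = \sqrt{123 + 116 O + O x \left(O + x\right)}$)
$\frac{1}{A{\left(175,98 \right)} + 83732} = \frac{1}{\sqrt{123 + 116 \cdot 98 + 98 \cdot 175^{2} + 175 \cdot 98^{2}} + 83732} = \frac{1}{\sqrt{123 + 11368 + 98 \cdot 30625 + 175 \cdot 9604} + 83732} = \frac{1}{\sqrt{123 + 11368 + 3001250 + 1680700} + 83732} = \frac{1}{\sqrt{4693441} + 83732} = \frac{1}{83732 + \sqrt{4693441}}$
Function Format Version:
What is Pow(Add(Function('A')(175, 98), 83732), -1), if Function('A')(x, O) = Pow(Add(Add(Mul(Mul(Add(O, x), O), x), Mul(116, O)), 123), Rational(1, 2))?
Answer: Add(Rational(83732, 7006354383), Mul(Rational(-1, 7006354383), Pow(4693441, Rational(1, 2)))) ≈ 1.1642e-5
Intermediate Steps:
Function('A')(x, O) = Pow(Add(123, Mul(116, O), Mul(O, x, Add(O, x))), Rational(1, 2)) (Function('A')(x, O) = Pow(Add(Add(Mul(Mul(O, Add(O, x)), x), Mul(116, O)), 123), Rational(1, 2)) = Pow(Add(Add(Mul(O, x, Add(O, x)), Mul(116, O)), 123), Rational(1, 2)) = Pow(Add(Add(Mul(116, O), Mul(O, x, Add(O, x))), 123), Rational(1, 2)) = Pow(Add(123, Mul(116, O), Mul(O, x, Add(O, x))), Rational(1, 2)))
Pow(Add(Function('A')(175, 98), 83732), -1) = Pow(Add(Pow(Add(123, Mul(116, 98), Mul(98, Pow(175, 2)), Mul(175, Pow(98, 2))), Rational(1, 2)), 83732), -1) = Pow(Add(Pow(Add(123, 11368, Mul(98, 30625), Mul(175, 9604)), Rational(1, 2)), 83732), -1) = Pow(Add(Pow(Add(123, 11368, 3001250, 1680700), Rational(1, 2)), 83732), -1) = Pow(Add(Pow(4693441, Rational(1, 2)), 83732), -1) = Pow(Add(83732, Pow(4693441, Rational(1, 2))), -1)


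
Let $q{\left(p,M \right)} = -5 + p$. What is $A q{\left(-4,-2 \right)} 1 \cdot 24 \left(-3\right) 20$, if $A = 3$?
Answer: $38880$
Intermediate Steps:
$A q{\left(-4,-2 \right)} 1 \cdot 24 \left(-3\right) 20 = 3 \left(-5 - 4\right) 1 \cdot 24 \left(-3\right) 20 = 3 \left(-9\right) 1 \left(-72\right) 20 = \left(-27\right) 1 \left(-72\right) 20 = \left(-27\right) \left(-72\right) 20 = 1944 \cdot 20 = 38880$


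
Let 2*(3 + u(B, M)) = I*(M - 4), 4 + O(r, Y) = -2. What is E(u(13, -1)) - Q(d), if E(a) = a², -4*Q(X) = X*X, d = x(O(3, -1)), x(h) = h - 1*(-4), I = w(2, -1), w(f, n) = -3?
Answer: 85/4 ≈ 21.250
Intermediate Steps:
I = -3
O(r, Y) = -6 (O(r, Y) = -4 - 2 = -6)
x(h) = 4 + h (x(h) = h + 4 = 4 + h)
d = -2 (d = 4 - 6 = -2)
u(B, M) = 3 - 3*M/2 (u(B, M) = -3 + (-3*(M - 4))/2 = -3 + (-3*(-4 + M))/2 = -3 + (12 - 3*M)/2 = -3 + (6 - 3*M/2) = 3 - 3*M/2)
Q(X) = -X²/4 (Q(X) = -X*X/4 = -X²/4)
E(u(13, -1)) - Q(d) = (3 - 3/2*(-1))² - (-1)*(-2)²/4 = (3 + 3/2)² - (-1)*4/4 = (9/2)² - 1*(-1) = 81/4 + 1 = 85/4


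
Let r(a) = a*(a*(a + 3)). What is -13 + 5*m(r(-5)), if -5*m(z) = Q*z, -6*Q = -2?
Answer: 11/3 ≈ 3.6667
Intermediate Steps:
Q = 1/3 (Q = -1/6*(-2) = 1/3 ≈ 0.33333)
r(a) = a**2*(3 + a) (r(a) = a*(a*(3 + a)) = a**2*(3 + a))
m(z) = -z/15
-13 + 5*m(r(-5)) = -13 + 5*(-(-5)**2*(3 - 5)/15) = -13 + 5*(-5*(-2)/3) = -13 + 5*(-1/15*(-50)) = -13 + 5*(10/3) = -13 + 50/3 = 11/3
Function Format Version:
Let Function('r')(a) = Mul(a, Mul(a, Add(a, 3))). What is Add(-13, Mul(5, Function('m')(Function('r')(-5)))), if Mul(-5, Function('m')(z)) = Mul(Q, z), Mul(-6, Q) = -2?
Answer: Rational(11, 3) ≈ 3.6667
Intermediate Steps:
Q = Rational(1, 3) (Q = Mul(Rational(-1, 6), -2) = Rational(1, 3) ≈ 0.33333)
Function('r')(a) = Mul(Pow(a, 2), Add(3, a)) (Function('r')(a) = Mul(a, Mul(a, Add(3, a))) = Mul(Pow(a, 2), Add(3, a)))
Function('m')(z) = Mul(Rational(-1, 15), z) (Function('m')(z) = Mul(Rational(-1, 5), Mul(Rational(1, 3), z)) = Mul(Rational(-1, 15), z))
Add(-13, Mul(5, Function('m')(Function('r')(-5)))) = Add(-13, Mul(5, Mul(Rational(-1, 15), Mul(Pow(-5, 2), Add(3, -5))))) = Add(-13, Mul(5, Mul(Rational(-1, 15), Mul(25, -2)))) = Add(-13, Mul(5, Mul(Rational(-1, 15), -50))) = Add(-13, Mul(5, Rational(10, 3))) = Add(-13, Rational(50, 3)) = Rational(11, 3)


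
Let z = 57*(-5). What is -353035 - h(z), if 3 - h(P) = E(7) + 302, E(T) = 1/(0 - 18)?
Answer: -6349249/18 ≈ -3.5274e+5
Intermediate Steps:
E(T) = -1/18 (E(T) = 1/(-18) = -1/18)
z = -285
h(P) = -5381/18 (h(P) = 3 - (-1/18 + 302) = 3 - 1*5435/18 = 3 - 5435/18 = -5381/18)
-353035 - h(z) = -353035 - 1*(-5381/18) = -353035 + 5381/18 = -6349249/18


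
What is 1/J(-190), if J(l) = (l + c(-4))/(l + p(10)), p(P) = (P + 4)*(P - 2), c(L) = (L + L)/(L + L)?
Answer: 26/63 ≈ 0.41270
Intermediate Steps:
c(L) = 1 (c(L) = (2*L)/((2*L)) = (2*L)*(1/(2*L)) = 1)
p(P) = (-2 + P)*(4 + P) (p(P) = (4 + P)*(-2 + P) = (-2 + P)*(4 + P))
J(l) = (1 + l)/(112 + l) (J(l) = (l + 1)/(l + (-8 + 10² + 2*10)) = (1 + l)/(l + (-8 + 100 + 20)) = (1 + l)/(l + 112) = (1 + l)/(112 + l))
1/J(-190) = 1/((1 - 190)/(112 - 190)) = 1/(-189/(-78)) = 1/(-1/78*(-189)) = 1/(63/26) = 26/63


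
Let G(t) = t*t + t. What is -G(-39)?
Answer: -1482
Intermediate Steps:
G(t) = t + t**2 (G(t) = t**2 + t = t + t**2)
-G(-39) = -(-39)*(1 - 39) = -(-39)*(-38) = -1*1482 = -1482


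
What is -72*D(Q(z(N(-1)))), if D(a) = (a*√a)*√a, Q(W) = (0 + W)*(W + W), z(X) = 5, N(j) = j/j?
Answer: -180000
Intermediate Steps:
N(j) = 1
Q(W) = 2*W² (Q(W) = W*(2*W) = 2*W²)
D(a) = a² (D(a) = a^(3/2)*√a = a²)
-72*D(Q(z(N(-1)))) = -72*(2*5²)² = -72*(2*25)² = -72*50² = -72*2500 = -180000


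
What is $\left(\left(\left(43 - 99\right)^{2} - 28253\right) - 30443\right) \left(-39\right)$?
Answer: $2166840$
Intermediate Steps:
$\left(\left(\left(43 - 99\right)^{2} - 28253\right) - 30443\right) \left(-39\right) = \left(\left(\left(-56\right)^{2} - 28253\right) - 30443\right) \left(-39\right) = \left(\left(3136 - 28253\right) - 30443\right) \left(-39\right) = \left(-25117 - 30443\right) \left(-39\right) = \left(-55560\right) \left(-39\right) = 2166840$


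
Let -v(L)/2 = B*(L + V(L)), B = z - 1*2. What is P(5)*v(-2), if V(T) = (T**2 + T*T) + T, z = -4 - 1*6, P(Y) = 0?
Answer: 0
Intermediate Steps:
z = -10 (z = -4 - 6 = -10)
V(T) = T + 2*T**2 (V(T) = (T**2 + T**2) + T = 2*T**2 + T = T + 2*T**2)
B = -12 (B = -10 - 1*2 = -10 - 2 = -12)
v(L) = 24*L + 24*L*(1 + 2*L) (v(L) = -(-24)*(L + L*(1 + 2*L)) = -2*(-12*L - 12*L*(1 + 2*L)) = 24*L + 24*L*(1 + 2*L))
P(5)*v(-2) = 0*(48*(-2)*(1 - 2)) = 0*(48*(-2)*(-1)) = 0*96 = 0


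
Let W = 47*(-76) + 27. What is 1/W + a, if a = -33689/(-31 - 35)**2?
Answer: -119431861/15442020 ≈ -7.7342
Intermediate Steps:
W = -3545 (W = -3572 + 27 = -3545)
a = -33689/4356 (a = -33689/((-66)**2) = -33689/4356 ≈ -7.7339)
1/W + a = 1/(-3545) - 33689/4356 = -1/3545 - 33689/4356 = -119431861/15442020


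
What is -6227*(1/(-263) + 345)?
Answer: -565000618/263 ≈ -2.1483e+6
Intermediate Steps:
-6227*(1/(-263) + 345) = -6227*(-1/263 + 345) = -6227*90734/263 = -565000618/263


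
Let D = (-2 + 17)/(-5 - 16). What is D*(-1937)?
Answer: 9685/7 ≈ 1383.6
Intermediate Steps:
D = -5/7 (D = 15/(-21) = 15*(-1/21) = -5/7 ≈ -0.71429)
D*(-1937) = -5/7*(-1937) = 9685/7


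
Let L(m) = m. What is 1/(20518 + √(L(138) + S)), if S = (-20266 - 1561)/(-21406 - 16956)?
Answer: 787111516/16149948769505 - √203924067446/16149948769505 ≈ 4.8710e-5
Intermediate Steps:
S = 21827/38362 (S = -21827/(-38362) = -21827*(-1/38362) = 21827/38362 ≈ 0.56897)
1/(20518 + √(L(138) + S)) = 1/(20518 + √(138 + 21827/38362)) = 1/(20518 + √(5315783/38362)) = 1/(20518 + √203924067446/38362)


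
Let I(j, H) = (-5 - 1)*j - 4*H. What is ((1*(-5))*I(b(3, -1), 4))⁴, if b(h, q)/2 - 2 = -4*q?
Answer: 37480960000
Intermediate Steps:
b(h, q) = 4 - 8*q (b(h, q) = 4 + 2*(-4*q) = 4 - 8*q)
I(j, H) = -6*j - 4*H
((1*(-5))*I(b(3, -1), 4))⁴ = ((1*(-5))*(-6*(4 - 8*(-1)) - 4*4))⁴ = (-5*(-6*(4 + 8) - 16))⁴ = (-5*(-6*12 - 16))⁴ = (-5*(-72 - 16))⁴ = (-5*(-88))⁴ = 440⁴ = 37480960000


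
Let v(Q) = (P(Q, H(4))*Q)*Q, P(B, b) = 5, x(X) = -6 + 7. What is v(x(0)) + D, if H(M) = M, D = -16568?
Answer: -16563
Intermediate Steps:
x(X) = 1
v(Q) = 5*Q² (v(Q) = (5*Q)*Q = 5*Q²)
v(x(0)) + D = 5*1² - 16568 = 5*1 - 16568 = 5 - 16568 = -16563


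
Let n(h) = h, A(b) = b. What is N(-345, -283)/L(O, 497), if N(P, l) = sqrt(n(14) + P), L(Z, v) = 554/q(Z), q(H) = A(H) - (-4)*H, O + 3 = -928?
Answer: -4655*I*sqrt(331)/554 ≈ -152.87*I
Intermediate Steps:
O = -931 (O = -3 - 928 = -931)
q(H) = 5*H (q(H) = H - (-4)*H = H + 4*H = 5*H)
L(Z, v) = 554/(5*Z) (L(Z, v) = 554/((5*Z)) = 554*(1/(5*Z)) = 554/(5*Z))
N(P, l) = sqrt(14 + P)
N(-345, -283)/L(O, 497) = sqrt(14 - 345)/(((554/5)/(-931))) = sqrt(-331)/(((554/5)*(-1/931))) = (I*sqrt(331))/(-554/4655) = (I*sqrt(331))*(-4655/554) = -4655*I*sqrt(331)/554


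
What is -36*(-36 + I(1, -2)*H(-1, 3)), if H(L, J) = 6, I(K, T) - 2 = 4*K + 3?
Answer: -648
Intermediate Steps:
I(K, T) = 5 + 4*K (I(K, T) = 2 + (4*K + 3) = 2 + (3 + 4*K) = 5 + 4*K)
-36*(-36 + I(1, -2)*H(-1, 3)) = -36*(-36 + (5 + 4*1)*6) = -36*(-36 + (5 + 4)*6) = -36*(-36 + 9*6) = -36*(-36 + 54) = -36*18 = -648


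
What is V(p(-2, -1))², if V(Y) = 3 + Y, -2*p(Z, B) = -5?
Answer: 121/4 ≈ 30.250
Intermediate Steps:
p(Z, B) = 5/2 (p(Z, B) = -½*(-5) = 5/2)
V(p(-2, -1))² = (3 + 5/2)² = (11/2)² = 121/4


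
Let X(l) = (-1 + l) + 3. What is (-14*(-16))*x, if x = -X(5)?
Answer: -1568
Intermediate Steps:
X(l) = 2 + l
x = -7 (x = -(2 + 5) = -1*7 = -7)
(-14*(-16))*x = -14*(-16)*(-7) = 224*(-7) = -1568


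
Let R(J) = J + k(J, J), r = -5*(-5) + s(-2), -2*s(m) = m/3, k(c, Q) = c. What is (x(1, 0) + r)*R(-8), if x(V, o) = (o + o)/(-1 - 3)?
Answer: -1216/3 ≈ -405.33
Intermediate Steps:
s(m) = -m/6 (s(m) = -m/(2*3) = -m/6)
x(V, o) = -o/2 (x(V, o) = (2*o)/(-4) = (2*o)*(-¼) = -o/2)
r = 76/3 (r = -5*(-5) - ⅙*(-2) = 25 + ⅓ = 76/3 ≈ 25.333)
R(J) = 2*J (R(J) = J + J = 2*J)
(x(1, 0) + r)*R(-8) = (-½*0 + 76/3)*(2*(-8)) = (0 + 76/3)*(-16) = (76/3)*(-16) = -1216/3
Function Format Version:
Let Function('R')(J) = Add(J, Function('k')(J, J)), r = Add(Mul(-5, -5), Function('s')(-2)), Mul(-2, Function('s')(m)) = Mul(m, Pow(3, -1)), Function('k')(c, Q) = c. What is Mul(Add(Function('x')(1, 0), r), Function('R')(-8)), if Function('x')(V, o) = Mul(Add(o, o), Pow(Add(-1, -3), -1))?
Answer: Rational(-1216, 3) ≈ -405.33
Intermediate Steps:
Function('s')(m) = Mul(Rational(-1, 6), m) (Function('s')(m) = Mul(Rational(-1, 2), Mul(m, Pow(3, -1))) = Mul(Rational(-1, 2), Mul(m, Rational(1, 3))) = Mul(Rational(-1, 2), Mul(Rational(1, 3), m)) = Mul(Rational(-1, 6), m))
Function('x')(V, o) = Mul(Rational(-1, 2), o) (Function('x')(V, o) = Mul(Mul(2, o), Pow(-4, -1)) = Mul(Mul(2, o), Rational(-1, 4)) = Mul(Rational(-1, 2), o))
r = Rational(76, 3) (r = Add(Mul(-5, -5), Mul(Rational(-1, 6), -2)) = Add(25, Rational(1, 3)) = Rational(76, 3) ≈ 25.333)
Function('R')(J) = Mul(2, J) (Function('R')(J) = Add(J, J) = Mul(2, J))
Mul(Add(Function('x')(1, 0), r), Function('R')(-8)) = Mul(Add(Mul(Rational(-1, 2), 0), Rational(76, 3)), Mul(2, -8)) = Mul(Add(0, Rational(76, 3)), -16) = Mul(Rational(76, 3), -16) = Rational(-1216, 3)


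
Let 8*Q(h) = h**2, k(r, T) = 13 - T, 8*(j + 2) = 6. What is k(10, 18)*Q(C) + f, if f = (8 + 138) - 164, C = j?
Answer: -2429/128 ≈ -18.977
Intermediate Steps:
j = -5/4 (j = -2 + (1/8)*6 = -2 + 3/4 = -5/4 ≈ -1.2500)
C = -5/4 ≈ -1.2500
f = -18 (f = 146 - 164 = -18)
Q(h) = h**2/8
k(10, 18)*Q(C) + f = (13 - 1*18)*((-5/4)**2/8) - 18 = (13 - 18)*((1/8)*(25/16)) - 18 = -5*25/128 - 18 = -125/128 - 18 = -2429/128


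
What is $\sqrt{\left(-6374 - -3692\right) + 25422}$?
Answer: $2 \sqrt{5685} \approx 150.8$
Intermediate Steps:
$\sqrt{\left(-6374 - -3692\right) + 25422} = \sqrt{\left(-6374 + 3692\right) + 25422} = \sqrt{-2682 + 25422} = \sqrt{22740} = 2 \sqrt{5685}$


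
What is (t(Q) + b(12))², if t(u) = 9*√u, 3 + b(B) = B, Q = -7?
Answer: -486 + 162*I*√7 ≈ -486.0 + 428.61*I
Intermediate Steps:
b(B) = -3 + B
(t(Q) + b(12))² = (9*√(-7) + (-3 + 12))² = (9*(I*√7) + 9)² = (9*I*√7 + 9)² = (9 + 9*I*√7)²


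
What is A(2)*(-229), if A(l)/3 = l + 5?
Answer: -4809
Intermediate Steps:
A(l) = 15 + 3*l (A(l) = 3*(l + 5) = 3*(5 + l) = 15 + 3*l)
A(2)*(-229) = (15 + 3*2)*(-229) = (15 + 6)*(-229) = 21*(-229) = -4809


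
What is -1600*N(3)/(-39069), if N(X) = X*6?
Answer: 3200/4341 ≈ 0.73716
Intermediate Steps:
N(X) = 6*X
-1600*N(3)/(-39069) = -9600*3/(-39069) = -1600*18*(-1/39069) = -28800*(-1/39069) = 3200/4341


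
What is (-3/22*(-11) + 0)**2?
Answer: 9/4 ≈ 2.2500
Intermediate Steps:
(-3/22*(-11) + 0)**2 = (3/2 + 0)**2 = (3/2)**2 = 9/4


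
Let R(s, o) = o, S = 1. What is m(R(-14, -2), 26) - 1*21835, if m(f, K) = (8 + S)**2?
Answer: -21754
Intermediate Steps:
m(f, K) = 81 (m(f, K) = (8 + 1)**2 = 9**2 = 81)
m(R(-14, -2), 26) - 1*21835 = 81 - 1*21835 = 81 - 21835 = -21754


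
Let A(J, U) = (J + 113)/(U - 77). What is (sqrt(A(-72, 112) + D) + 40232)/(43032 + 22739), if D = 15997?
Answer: 40232/65771 + 8*sqrt(306215)/2301985 ≈ 0.61362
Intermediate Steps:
A(J, U) = (113 + J)/(-77 + U)
(sqrt(A(-72, 112) + D) + 40232)/(43032 + 22739) = (sqrt((113 - 72)/(-77 + 112) + 15997) + 40232)/(43032 + 22739) = (sqrt(41/35 + 15997) + 40232)/65771 = (sqrt((1/35)*41 + 15997) + 40232)*(1/65771) = (sqrt(41/35 + 15997) + 40232)*(1/65771) = (sqrt(559936/35) + 40232)*(1/65771) = (8*sqrt(306215)/35 + 40232)*(1/65771) = (40232 + 8*sqrt(306215)/35)*(1/65771) = 40232/65771 + 8*sqrt(306215)/2301985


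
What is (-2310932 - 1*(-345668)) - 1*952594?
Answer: -2917858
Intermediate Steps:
(-2310932 - 1*(-345668)) - 1*952594 = (-2310932 + 345668) - 952594 = -1965264 - 952594 = -2917858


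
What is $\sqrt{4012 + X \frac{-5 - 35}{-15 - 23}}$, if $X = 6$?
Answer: $\frac{2 \sqrt{362653}}{19} \approx 63.39$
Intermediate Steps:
$\sqrt{4012 + X \frac{-5 - 35}{-15 - 23}} = \sqrt{4012 + 6 \frac{-5 - 35}{-15 - 23}} = \sqrt{4012 + 6 \left(- \frac{40}{-38}\right)} = \sqrt{4012 + 6 \left(\left(-40\right) \left(- \frac{1}{38}\right)\right)} = \sqrt{4012 + 6 \cdot \frac{20}{19}} = \sqrt{4012 + \frac{120}{19}} = \sqrt{\frac{76348}{19}} = \frac{2 \sqrt{362653}}{19}$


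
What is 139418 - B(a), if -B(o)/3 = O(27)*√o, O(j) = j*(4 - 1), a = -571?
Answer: 139418 + 243*I*√571 ≈ 1.3942e+5 + 5806.6*I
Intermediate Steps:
O(j) = 3*j (O(j) = j*3 = 3*j)
B(o) = -243*√o (B(o) = -3*3*27*√o = -243*√o)
139418 - B(a) = 139418 - (-243)*√(-571) = 139418 - (-243)*I*√571 = 139418 + 243*I*√571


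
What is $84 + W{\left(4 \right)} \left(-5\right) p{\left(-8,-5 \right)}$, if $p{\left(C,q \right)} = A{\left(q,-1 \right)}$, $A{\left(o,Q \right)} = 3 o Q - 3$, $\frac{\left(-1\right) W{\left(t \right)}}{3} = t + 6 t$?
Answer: $5124$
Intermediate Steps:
$W{\left(t \right)} = - 21 t$ ($W{\left(t \right)} = - 3 \left(t + 6 t\right) = - 3 \cdot 7 t = - 21 t$)
$A{\left(o,Q \right)} = -3 + 3 Q o$ ($A{\left(o,Q \right)} = 3 Q o - 3 = -3 + 3 Q o$)
$p{\left(C,q \right)} = -3 - 3 q$ ($p{\left(C,q \right)} = -3 + 3 \left(-1\right) q = -3 - 3 q$)
$84 + W{\left(4 \right)} \left(-5\right) p{\left(-8,-5 \right)} = 84 + \left(-21\right) 4 \left(-5\right) \left(-3 - -15\right) = 84 + \left(-84\right) \left(-5\right) \left(-3 + 15\right) = 84 + 420 \cdot 12 = 84 + 5040 = 5124$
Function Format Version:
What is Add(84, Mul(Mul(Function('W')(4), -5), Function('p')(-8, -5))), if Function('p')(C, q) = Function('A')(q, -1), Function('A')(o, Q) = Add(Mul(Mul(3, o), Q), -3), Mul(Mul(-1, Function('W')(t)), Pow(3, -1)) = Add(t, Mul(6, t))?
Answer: 5124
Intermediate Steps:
Function('W')(t) = Mul(-21, t) (Function('W')(t) = Mul(-3, Add(t, Mul(6, t))) = Mul(-3, Mul(7, t)) = Mul(-21, t))
Function('A')(o, Q) = Add(-3, Mul(3, Q, o)) (Function('A')(o, Q) = Add(Mul(3, Q, o), -3) = Add(-3, Mul(3, Q, o)))
Function('p')(C, q) = Add(-3, Mul(-3, q)) (Function('p')(C, q) = Add(-3, Mul(3, -1, q)) = Add(-3, Mul(-3, q)))
Add(84, Mul(Mul(Function('W')(4), -5), Function('p')(-8, -5))) = Add(84, Mul(Mul(Mul(-21, 4), -5), Add(-3, Mul(-3, -5)))) = Add(84, Mul(Mul(-84, -5), Add(-3, 15))) = Add(84, Mul(420, 12)) = Add(84, 5040) = 5124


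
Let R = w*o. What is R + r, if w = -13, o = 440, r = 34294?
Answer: 28574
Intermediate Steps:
R = -5720 (R = -13*440 = -5720)
R + r = -5720 + 34294 = 28574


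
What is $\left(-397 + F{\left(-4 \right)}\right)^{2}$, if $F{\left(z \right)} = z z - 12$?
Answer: $154449$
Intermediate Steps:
$F{\left(z \right)} = -12 + z^{2}$ ($F{\left(z \right)} = z^{2} - 12 = -12 + z^{2}$)
$\left(-397 + F{\left(-4 \right)}\right)^{2} = \left(-397 - \left(12 - \left(-4\right)^{2}\right)\right)^{2} = \left(-397 + \left(-12 + 16\right)\right)^{2} = \left(-397 + 4\right)^{2} = \left(-393\right)^{2} = 154449$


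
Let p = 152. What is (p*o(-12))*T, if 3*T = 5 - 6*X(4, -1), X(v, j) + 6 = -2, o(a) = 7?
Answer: 56392/3 ≈ 18797.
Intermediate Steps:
X(v, j) = -8 (X(v, j) = -6 - 2 = -8)
T = 53/3 (T = (5 - 6*(-8))/3 = (5 + 48)/3 = (⅓)*53 = 53/3 ≈ 17.667)
(p*o(-12))*T = (152*7)*(53/3) = 1064*(53/3) = 56392/3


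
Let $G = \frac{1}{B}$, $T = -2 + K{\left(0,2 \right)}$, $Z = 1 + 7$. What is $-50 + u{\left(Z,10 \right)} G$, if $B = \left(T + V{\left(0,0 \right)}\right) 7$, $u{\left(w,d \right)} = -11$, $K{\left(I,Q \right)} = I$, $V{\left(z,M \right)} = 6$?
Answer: $- \frac{1411}{28} \approx -50.393$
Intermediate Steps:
$Z = 8$
$T = -2$ ($T = -2 + 0 = -2$)
$B = 28$ ($B = \left(-2 + 6\right) 7 = 4 \cdot 7 = 28$)
$G = \frac{1}{28} \approx 0.035714$
$-50 + u{\left(Z,10 \right)} G = -50 - \frac{11}{28} = - \frac{1411}{28}$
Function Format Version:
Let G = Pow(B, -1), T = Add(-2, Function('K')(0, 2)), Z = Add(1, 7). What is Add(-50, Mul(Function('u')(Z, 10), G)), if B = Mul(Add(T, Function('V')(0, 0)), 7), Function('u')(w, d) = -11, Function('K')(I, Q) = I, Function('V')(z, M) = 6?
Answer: Rational(-1411, 28) ≈ -50.393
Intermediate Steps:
Z = 8
T = -2 (T = Add(-2, 0) = -2)
B = 28 (B = Mul(Add(-2, 6), 7) = Mul(4, 7) = 28)
G = Rational(1, 28) (G = Pow(28, -1) = Rational(1, 28) ≈ 0.035714)
Add(-50, Mul(Function('u')(Z, 10), G)) = Add(-50, Mul(-11, Rational(1, 28))) = Add(-50, Rational(-11, 28)) = Rational(-1411, 28)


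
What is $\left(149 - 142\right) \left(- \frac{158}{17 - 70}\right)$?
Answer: $\frac{1106}{53} \approx 20.868$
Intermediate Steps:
$\left(149 - 142\right) \left(- \frac{158}{17 - 70}\right) = 7 \left(- \frac{158}{17 - 70}\right) = 7 \left(- \frac{158}{-53}\right) = 7 \left(\left(-158\right) \left(- \frac{1}{53}\right)\right) = 7 \cdot \frac{158}{53} = \frac{1106}{53}$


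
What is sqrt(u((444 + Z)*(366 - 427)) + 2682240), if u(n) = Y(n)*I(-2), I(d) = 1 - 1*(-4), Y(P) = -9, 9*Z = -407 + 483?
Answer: sqrt(2682195) ≈ 1637.7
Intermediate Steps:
Z = 76/9 (Z = (-407 + 483)/9 = (1/9)*76 = 76/9 ≈ 8.4444)
I(d) = 5 (I(d) = 1 + 4 = 5)
u(n) = -45 (u(n) = -9*5 = -45)
sqrt(u((444 + Z)*(366 - 427)) + 2682240) = sqrt(-45 + 2682240) = sqrt(2682195)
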